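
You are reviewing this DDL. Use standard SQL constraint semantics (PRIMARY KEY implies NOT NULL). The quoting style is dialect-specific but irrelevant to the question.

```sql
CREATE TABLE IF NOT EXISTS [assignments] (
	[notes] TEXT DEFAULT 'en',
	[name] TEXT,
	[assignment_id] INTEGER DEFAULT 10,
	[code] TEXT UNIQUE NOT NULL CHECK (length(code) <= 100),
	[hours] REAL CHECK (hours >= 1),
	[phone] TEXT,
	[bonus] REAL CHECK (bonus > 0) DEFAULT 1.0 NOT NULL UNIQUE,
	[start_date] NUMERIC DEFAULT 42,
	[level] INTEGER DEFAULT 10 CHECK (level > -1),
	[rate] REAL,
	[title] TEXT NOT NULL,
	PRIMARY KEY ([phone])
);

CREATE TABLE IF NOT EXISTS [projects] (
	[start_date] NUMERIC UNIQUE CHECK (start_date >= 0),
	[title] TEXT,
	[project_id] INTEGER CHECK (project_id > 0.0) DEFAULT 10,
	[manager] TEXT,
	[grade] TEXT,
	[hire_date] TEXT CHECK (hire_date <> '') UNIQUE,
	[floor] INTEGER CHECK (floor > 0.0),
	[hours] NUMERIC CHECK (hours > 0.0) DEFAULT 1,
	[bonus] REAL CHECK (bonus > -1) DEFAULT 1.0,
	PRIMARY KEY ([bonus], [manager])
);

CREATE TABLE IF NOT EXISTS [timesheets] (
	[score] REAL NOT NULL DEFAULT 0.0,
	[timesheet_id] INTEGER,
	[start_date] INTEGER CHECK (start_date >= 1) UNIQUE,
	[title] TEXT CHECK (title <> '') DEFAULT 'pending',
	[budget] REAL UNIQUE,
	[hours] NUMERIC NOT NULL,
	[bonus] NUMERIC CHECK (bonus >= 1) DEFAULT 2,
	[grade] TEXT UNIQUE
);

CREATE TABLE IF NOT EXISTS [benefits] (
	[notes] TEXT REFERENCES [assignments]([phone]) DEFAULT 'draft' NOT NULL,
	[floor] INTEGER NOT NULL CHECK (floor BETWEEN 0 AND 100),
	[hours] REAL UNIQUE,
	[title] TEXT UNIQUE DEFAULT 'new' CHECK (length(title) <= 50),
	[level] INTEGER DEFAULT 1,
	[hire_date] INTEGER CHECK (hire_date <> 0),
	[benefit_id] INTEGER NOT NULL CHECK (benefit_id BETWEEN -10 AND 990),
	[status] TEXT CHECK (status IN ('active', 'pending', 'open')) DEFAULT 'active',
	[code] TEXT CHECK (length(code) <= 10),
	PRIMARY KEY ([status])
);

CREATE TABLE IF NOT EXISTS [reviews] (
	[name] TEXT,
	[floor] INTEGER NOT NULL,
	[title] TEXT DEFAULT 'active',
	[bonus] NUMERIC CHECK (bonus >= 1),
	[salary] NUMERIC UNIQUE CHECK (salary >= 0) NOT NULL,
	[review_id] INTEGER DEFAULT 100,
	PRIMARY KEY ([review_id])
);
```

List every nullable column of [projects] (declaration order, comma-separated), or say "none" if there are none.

- start_date: CHECK does not forbid NULL (a CHECK constraint passes when its expression is NULL) → nullable.
- title: no NOT NULL constraint applies → nullable.
- project_id: CHECK does not forbid NULL (a CHECK constraint passes when its expression is NULL) → nullable.
- manager: part of the PRIMARY KEY, which implies NOT NULL → not nullable.
- grade: no NOT NULL constraint applies → nullable.
- hire_date: CHECK does not forbid NULL (a CHECK constraint passes when its expression is NULL) → nullable.
- floor: CHECK does not forbid NULL (a CHECK constraint passes when its expression is NULL) → nullable.
- hours: CHECK does not forbid NULL (a CHECK constraint passes when its expression is NULL) → nullable.
- bonus: part of the PRIMARY KEY, which implies NOT NULL → not nullable.

start_date, title, project_id, grade, hire_date, floor, hours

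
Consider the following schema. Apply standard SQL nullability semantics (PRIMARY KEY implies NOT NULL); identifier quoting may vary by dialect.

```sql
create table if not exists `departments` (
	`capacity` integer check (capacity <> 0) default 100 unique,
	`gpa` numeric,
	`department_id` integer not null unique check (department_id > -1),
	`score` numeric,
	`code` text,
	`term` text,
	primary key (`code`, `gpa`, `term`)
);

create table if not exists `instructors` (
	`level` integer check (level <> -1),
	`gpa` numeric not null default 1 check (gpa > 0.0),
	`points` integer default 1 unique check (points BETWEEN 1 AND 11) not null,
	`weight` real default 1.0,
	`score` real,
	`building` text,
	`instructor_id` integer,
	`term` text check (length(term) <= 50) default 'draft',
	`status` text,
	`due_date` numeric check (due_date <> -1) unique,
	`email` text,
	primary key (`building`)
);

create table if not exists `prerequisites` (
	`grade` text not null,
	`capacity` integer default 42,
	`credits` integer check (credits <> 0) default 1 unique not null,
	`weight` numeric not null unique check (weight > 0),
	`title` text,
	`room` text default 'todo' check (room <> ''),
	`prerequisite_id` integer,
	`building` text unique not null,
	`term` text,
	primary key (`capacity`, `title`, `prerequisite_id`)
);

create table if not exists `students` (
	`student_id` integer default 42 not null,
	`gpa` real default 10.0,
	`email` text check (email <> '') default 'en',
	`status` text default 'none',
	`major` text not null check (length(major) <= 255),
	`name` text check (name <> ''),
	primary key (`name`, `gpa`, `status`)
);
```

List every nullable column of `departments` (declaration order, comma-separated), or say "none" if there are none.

capacity, score

- capacity: CHECK does not forbid NULL (a CHECK constraint passes when its expression is NULL) → nullable.
- gpa: part of the PRIMARY KEY, which implies NOT NULL → not nullable.
- department_id: declared NOT NULL → not nullable.
- score: no NOT NULL constraint applies → nullable.
- code: part of the PRIMARY KEY, which implies NOT NULL → not nullable.
- term: part of the PRIMARY KEY, which implies NOT NULL → not nullable.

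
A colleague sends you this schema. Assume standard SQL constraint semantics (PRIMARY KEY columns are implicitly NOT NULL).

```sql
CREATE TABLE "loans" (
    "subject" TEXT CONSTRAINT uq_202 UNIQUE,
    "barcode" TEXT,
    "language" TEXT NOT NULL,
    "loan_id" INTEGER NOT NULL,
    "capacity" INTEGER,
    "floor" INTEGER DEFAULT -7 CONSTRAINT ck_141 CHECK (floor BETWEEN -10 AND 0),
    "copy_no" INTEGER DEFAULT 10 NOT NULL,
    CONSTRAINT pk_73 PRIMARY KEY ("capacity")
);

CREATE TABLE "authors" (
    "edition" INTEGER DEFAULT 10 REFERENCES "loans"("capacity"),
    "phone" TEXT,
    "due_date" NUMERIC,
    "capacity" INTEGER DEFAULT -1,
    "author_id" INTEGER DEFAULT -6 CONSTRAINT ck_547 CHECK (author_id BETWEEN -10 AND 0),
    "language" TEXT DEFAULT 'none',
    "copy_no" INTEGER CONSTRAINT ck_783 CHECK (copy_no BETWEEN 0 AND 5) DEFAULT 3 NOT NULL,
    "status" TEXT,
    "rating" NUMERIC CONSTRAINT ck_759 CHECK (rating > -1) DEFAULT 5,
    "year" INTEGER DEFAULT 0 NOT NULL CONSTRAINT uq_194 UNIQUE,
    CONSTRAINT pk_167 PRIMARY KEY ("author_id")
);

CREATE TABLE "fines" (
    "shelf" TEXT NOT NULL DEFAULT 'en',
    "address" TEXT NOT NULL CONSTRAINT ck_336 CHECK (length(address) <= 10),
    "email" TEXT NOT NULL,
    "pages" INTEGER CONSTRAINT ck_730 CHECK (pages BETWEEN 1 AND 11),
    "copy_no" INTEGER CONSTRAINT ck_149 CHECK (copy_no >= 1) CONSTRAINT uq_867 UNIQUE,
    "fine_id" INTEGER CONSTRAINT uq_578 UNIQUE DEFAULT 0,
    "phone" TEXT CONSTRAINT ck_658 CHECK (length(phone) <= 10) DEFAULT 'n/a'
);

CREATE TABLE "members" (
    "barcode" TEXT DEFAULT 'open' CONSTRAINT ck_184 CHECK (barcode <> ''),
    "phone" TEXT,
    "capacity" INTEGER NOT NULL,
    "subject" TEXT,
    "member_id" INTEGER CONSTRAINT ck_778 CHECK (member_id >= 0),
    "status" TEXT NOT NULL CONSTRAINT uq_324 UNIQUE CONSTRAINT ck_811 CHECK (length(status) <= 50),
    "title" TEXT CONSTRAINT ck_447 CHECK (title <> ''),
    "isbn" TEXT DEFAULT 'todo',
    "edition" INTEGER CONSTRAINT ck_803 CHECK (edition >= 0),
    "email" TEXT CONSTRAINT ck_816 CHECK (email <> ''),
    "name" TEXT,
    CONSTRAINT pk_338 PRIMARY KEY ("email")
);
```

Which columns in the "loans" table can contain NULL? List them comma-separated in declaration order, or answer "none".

subject, barcode, floor

- subject: UNIQUE does not imply NOT NULL → nullable.
- barcode: no NOT NULL constraint applies → nullable.
- language: declared NOT NULL → not nullable.
- loan_id: declared NOT NULL → not nullable.
- capacity: part of the PRIMARY KEY, which implies NOT NULL → not nullable.
- floor: CHECK does not forbid NULL (a CHECK constraint passes when its expression is NULL) → nullable.
- copy_no: declared NOT NULL → not nullable.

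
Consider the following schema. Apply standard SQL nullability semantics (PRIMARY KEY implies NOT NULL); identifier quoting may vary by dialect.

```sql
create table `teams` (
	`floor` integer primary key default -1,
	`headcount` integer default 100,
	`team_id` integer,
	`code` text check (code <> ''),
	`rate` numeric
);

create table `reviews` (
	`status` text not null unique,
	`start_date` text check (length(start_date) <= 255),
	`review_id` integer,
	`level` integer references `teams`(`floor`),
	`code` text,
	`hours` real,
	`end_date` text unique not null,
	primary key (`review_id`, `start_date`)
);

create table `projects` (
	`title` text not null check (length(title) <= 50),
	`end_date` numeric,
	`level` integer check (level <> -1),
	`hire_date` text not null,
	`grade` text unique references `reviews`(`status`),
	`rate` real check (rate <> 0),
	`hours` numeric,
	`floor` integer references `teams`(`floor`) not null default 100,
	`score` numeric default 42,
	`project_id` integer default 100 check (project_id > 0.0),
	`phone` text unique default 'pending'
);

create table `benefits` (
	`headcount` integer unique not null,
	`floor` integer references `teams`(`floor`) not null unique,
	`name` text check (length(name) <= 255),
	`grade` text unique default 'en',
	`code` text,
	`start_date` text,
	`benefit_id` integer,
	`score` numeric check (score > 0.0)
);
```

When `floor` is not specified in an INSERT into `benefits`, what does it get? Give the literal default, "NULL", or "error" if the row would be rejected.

error

floor has no DEFAULT clause.
Omitting it would insert NULL, but it is declared NOT NULL, so the INSERT fails.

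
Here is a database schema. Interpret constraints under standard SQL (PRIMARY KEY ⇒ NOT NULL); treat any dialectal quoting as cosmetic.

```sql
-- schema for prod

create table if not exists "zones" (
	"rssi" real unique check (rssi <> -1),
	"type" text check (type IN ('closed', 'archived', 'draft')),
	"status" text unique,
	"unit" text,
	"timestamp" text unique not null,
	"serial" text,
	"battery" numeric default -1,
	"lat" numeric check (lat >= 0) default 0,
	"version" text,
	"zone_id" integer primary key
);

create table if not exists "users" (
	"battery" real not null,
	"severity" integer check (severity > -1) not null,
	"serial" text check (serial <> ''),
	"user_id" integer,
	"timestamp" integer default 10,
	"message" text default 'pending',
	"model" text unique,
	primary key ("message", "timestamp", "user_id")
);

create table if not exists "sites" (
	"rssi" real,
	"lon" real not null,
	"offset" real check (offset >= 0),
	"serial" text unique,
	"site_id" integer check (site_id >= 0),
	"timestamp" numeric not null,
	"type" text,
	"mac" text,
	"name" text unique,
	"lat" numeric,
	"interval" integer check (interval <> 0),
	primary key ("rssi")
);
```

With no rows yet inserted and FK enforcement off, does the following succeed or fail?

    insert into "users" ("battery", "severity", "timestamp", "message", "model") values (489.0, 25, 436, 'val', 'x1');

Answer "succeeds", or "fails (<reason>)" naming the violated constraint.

fails (NOT NULL on user_id)

user_id is omitted from the column list and has no DEFAULT, so it would receive NULL.
But user_id is part of the PRIMARY KEY (implied NOT NULL).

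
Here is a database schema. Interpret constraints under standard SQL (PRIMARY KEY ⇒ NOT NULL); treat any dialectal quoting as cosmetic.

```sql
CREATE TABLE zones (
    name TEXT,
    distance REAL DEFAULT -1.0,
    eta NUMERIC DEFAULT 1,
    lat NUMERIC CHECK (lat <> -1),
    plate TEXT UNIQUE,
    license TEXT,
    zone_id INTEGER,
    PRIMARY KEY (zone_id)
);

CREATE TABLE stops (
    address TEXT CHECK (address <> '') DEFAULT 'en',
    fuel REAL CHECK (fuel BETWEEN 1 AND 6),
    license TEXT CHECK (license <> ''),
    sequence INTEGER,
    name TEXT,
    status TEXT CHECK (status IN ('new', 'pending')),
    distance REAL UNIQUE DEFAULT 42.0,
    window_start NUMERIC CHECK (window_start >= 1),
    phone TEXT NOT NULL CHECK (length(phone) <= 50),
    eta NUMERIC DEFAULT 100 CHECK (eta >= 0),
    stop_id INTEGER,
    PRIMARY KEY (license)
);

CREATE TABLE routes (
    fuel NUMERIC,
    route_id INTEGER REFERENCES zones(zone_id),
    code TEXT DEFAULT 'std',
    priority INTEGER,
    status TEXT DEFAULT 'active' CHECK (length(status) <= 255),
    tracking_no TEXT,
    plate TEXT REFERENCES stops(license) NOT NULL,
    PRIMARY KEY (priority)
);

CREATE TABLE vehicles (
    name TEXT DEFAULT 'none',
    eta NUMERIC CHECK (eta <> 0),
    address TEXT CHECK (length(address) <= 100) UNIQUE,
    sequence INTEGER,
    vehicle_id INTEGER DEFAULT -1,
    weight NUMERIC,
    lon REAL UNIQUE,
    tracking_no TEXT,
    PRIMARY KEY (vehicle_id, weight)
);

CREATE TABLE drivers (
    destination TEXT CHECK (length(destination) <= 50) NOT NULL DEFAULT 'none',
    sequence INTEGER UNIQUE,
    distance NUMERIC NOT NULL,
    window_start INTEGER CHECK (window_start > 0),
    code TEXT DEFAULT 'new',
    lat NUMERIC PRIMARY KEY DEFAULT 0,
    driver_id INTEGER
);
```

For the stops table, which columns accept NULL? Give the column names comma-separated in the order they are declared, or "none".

address, fuel, sequence, name, status, distance, window_start, eta, stop_id

- address: CHECK does not forbid NULL (a CHECK constraint passes when its expression is NULL) → nullable.
- fuel: CHECK does not forbid NULL (a CHECK constraint passes when its expression is NULL) → nullable.
- license: part of the PRIMARY KEY, which implies NOT NULL → not nullable.
- sequence: no NOT NULL constraint applies → nullable.
- name: no NOT NULL constraint applies → nullable.
- status: CHECK does not forbid NULL (a CHECK constraint passes when its expression is NULL) → nullable.
- distance: UNIQUE does not imply NOT NULL → nullable.
- window_start: CHECK does not forbid NULL (a CHECK constraint passes when its expression is NULL) → nullable.
- phone: declared NOT NULL → not nullable.
- eta: CHECK does not forbid NULL (a CHECK constraint passes when its expression is NULL) → nullable.
- stop_id: no NOT NULL constraint applies → nullable.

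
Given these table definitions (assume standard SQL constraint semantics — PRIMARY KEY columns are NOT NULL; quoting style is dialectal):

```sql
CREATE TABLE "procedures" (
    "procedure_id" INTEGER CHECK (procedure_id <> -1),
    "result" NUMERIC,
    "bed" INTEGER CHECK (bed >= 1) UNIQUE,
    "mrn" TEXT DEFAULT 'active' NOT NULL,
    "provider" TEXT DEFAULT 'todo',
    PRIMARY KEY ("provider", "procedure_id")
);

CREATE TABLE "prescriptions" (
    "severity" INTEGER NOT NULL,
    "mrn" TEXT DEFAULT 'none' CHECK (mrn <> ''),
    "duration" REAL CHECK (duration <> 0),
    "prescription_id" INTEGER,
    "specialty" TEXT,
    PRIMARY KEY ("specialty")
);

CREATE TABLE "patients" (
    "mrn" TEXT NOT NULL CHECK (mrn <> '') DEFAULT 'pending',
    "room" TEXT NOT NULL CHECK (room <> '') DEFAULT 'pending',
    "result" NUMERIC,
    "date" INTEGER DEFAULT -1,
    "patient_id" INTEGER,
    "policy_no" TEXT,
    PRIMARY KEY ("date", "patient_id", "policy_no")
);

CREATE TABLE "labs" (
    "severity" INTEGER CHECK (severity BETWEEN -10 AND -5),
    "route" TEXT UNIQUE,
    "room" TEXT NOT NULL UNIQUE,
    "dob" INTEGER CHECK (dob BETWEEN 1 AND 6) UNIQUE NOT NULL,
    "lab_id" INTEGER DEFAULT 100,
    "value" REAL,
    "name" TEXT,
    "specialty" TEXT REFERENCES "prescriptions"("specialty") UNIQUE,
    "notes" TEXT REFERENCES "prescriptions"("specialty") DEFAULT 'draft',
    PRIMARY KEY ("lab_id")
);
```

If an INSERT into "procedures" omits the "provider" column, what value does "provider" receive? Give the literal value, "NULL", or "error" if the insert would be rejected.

'todo'

provider has an explicit DEFAULT 'todo'.
When the column is omitted from an INSERT, that default is used.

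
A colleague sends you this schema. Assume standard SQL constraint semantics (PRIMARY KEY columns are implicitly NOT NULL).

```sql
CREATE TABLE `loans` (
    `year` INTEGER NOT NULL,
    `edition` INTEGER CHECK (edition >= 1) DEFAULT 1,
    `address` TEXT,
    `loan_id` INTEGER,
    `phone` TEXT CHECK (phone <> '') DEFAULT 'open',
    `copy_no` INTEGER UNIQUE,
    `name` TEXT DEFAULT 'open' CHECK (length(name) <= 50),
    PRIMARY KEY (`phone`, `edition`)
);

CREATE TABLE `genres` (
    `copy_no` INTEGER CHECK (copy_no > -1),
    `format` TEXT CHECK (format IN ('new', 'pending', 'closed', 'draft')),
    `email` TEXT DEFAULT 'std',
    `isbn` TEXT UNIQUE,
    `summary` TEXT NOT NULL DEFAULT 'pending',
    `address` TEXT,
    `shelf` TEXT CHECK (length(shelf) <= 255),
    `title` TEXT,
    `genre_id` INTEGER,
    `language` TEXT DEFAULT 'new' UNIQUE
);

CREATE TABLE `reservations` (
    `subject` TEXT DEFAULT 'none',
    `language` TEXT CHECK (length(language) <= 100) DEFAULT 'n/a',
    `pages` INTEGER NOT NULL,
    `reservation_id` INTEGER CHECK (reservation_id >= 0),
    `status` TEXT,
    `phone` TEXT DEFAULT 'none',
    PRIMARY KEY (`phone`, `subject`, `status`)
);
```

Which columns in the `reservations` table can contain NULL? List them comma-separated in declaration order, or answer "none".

language, reservation_id

- subject: part of the PRIMARY KEY, which implies NOT NULL → not nullable.
- language: CHECK does not forbid NULL (a CHECK constraint passes when its expression is NULL) → nullable.
- pages: declared NOT NULL → not nullable.
- reservation_id: CHECK does not forbid NULL (a CHECK constraint passes when its expression is NULL) → nullable.
- status: part of the PRIMARY KEY, which implies NOT NULL → not nullable.
- phone: part of the PRIMARY KEY, which implies NOT NULL → not nullable.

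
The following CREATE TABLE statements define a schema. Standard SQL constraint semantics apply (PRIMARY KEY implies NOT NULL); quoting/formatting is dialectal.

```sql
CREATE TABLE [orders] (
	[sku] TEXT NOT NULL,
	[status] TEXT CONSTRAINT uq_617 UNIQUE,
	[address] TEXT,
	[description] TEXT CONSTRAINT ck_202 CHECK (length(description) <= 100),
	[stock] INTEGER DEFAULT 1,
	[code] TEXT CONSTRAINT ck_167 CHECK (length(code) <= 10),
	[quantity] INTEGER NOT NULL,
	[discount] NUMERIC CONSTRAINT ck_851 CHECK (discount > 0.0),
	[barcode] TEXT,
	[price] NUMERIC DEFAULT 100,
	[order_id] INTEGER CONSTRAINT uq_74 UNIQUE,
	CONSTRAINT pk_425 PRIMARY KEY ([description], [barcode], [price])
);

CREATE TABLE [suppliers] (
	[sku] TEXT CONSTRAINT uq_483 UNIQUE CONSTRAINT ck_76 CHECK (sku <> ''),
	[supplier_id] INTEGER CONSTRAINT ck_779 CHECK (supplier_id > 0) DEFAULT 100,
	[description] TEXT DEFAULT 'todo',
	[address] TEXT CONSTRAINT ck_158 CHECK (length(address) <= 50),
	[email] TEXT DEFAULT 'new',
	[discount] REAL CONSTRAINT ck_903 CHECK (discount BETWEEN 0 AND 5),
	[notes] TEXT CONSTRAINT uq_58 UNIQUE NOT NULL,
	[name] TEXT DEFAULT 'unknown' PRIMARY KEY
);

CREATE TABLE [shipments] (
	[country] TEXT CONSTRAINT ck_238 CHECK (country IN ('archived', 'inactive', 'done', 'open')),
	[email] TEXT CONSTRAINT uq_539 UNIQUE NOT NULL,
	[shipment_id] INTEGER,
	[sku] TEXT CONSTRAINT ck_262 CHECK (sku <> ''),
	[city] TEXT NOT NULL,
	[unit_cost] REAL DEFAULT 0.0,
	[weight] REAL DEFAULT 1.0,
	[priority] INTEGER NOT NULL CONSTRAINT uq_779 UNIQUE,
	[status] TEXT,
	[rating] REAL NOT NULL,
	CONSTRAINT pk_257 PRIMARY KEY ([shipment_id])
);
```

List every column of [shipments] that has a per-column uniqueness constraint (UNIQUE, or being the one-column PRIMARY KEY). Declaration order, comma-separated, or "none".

email, shipment_id, priority

- country: no UNIQUE or single-column PK constraint.
- email: declared UNIQUE → unique.
- shipment_id: single-column PRIMARY KEY → unique.
- sku: no UNIQUE or single-column PK constraint.
- city: no UNIQUE or single-column PK constraint.
- unit_cost: no UNIQUE or single-column PK constraint.
- weight: no UNIQUE or single-column PK constraint.
- priority: declared UNIQUE → unique.
- status: no UNIQUE or single-column PK constraint.
- rating: no UNIQUE or single-column PK constraint.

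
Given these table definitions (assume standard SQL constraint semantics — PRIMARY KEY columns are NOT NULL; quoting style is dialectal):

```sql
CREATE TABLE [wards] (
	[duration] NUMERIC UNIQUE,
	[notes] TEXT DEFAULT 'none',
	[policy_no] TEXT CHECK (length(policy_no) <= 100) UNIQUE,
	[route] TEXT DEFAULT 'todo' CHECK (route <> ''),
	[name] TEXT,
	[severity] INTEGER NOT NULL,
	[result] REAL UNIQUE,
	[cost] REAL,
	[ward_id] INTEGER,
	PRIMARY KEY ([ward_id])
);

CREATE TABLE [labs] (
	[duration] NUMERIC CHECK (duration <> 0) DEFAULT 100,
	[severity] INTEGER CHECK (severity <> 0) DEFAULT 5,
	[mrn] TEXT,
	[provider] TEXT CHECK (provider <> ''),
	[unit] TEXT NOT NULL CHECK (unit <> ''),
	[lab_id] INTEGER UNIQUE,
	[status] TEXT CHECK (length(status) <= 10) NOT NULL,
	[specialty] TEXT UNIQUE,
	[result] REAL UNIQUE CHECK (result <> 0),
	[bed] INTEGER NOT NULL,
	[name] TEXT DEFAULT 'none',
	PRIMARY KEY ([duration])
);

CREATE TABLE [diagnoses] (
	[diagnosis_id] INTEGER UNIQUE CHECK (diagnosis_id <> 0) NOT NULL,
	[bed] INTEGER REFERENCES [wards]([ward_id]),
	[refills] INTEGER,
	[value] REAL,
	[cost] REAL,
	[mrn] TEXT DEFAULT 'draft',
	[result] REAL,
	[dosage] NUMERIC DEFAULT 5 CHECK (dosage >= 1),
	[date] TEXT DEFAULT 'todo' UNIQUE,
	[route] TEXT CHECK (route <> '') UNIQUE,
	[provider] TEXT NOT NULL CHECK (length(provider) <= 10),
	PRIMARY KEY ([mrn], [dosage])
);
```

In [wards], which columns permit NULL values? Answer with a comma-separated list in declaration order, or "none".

duration, notes, policy_no, route, name, result, cost

- duration: UNIQUE does not imply NOT NULL → nullable.
- notes: DEFAULT only fills an omitted column; an explicit NULL is still allowed → nullable.
- policy_no: CHECK does not forbid NULL (a CHECK constraint passes when its expression is NULL) → nullable.
- route: CHECK does not forbid NULL (a CHECK constraint passes when its expression is NULL) → nullable.
- name: no NOT NULL constraint applies → nullable.
- severity: declared NOT NULL → not nullable.
- result: UNIQUE does not imply NOT NULL → nullable.
- cost: no NOT NULL constraint applies → nullable.
- ward_id: part of the PRIMARY KEY, which implies NOT NULL → not nullable.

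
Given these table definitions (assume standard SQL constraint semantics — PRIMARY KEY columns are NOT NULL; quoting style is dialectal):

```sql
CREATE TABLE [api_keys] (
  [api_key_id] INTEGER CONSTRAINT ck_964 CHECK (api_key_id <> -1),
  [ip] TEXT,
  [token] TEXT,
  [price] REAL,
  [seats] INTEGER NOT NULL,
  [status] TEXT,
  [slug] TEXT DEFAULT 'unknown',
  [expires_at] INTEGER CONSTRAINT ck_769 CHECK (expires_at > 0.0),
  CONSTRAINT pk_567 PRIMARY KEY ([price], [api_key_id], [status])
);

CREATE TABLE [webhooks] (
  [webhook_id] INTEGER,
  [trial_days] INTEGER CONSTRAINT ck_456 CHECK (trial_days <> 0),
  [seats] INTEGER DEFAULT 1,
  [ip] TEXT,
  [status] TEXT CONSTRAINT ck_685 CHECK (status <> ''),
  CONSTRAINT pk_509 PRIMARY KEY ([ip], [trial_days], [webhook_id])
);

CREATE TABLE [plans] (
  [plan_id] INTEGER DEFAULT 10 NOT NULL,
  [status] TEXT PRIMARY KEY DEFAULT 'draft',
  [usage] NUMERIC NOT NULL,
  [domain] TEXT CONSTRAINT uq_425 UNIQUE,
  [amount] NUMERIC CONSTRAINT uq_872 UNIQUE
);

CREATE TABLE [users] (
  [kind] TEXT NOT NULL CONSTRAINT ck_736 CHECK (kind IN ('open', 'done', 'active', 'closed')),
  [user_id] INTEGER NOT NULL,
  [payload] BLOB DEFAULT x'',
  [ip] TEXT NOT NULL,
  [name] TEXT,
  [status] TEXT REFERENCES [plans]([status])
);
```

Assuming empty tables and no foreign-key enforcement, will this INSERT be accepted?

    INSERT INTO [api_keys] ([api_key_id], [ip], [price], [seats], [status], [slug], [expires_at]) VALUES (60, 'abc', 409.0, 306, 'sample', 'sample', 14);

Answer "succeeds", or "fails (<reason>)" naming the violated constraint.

succeeds

NOT NULL columns: api_key_id is supplied; price is supplied; seats is supplied; status is supplied.
CHECK constraints: 60 satisfies (api_key_id <> -1); 14 satisfies (expires_at > 0.0).
No constraint is violated.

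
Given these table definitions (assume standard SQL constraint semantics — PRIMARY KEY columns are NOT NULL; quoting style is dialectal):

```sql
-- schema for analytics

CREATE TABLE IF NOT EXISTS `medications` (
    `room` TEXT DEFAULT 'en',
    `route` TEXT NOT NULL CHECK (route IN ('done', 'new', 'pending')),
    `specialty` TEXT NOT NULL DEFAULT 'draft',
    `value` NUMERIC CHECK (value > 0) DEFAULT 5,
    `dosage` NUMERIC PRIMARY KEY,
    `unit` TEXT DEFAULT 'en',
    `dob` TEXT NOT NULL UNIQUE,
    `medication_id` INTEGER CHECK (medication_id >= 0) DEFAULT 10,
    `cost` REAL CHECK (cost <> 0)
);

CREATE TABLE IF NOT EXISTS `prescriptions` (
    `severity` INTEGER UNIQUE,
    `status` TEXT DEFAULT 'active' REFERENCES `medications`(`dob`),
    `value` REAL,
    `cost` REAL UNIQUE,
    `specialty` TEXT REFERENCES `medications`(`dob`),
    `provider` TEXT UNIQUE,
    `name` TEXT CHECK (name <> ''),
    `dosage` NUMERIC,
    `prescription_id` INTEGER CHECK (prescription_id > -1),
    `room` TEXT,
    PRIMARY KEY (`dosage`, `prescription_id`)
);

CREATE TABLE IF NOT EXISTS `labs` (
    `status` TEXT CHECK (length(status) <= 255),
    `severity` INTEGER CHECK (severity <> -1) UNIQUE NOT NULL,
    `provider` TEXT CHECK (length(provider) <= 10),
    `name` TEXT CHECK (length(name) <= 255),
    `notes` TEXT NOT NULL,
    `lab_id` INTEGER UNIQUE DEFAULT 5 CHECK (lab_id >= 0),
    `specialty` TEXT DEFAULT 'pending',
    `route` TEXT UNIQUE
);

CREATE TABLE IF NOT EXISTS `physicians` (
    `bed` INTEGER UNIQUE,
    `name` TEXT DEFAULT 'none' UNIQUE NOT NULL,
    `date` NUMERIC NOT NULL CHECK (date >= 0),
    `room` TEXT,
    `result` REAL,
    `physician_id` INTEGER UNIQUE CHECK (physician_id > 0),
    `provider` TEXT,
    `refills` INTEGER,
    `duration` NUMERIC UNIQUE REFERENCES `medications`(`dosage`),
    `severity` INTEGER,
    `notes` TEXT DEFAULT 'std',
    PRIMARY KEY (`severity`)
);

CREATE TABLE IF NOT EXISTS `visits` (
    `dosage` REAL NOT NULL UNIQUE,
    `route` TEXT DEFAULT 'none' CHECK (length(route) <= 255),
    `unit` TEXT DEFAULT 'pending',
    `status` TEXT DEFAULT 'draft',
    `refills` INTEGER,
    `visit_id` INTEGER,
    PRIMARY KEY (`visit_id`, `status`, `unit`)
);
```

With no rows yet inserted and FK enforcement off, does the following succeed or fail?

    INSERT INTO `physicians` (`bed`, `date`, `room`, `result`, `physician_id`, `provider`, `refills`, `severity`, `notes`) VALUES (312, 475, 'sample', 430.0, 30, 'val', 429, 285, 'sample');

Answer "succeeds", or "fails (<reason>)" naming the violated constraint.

succeeds

NOT NULL columns: date is supplied; name defaults to 'none'; severity is supplied.
CHECK constraints: 475 satisfies (date >= 0); 30 satisfies (physician_id > 0).
No constraint is violated.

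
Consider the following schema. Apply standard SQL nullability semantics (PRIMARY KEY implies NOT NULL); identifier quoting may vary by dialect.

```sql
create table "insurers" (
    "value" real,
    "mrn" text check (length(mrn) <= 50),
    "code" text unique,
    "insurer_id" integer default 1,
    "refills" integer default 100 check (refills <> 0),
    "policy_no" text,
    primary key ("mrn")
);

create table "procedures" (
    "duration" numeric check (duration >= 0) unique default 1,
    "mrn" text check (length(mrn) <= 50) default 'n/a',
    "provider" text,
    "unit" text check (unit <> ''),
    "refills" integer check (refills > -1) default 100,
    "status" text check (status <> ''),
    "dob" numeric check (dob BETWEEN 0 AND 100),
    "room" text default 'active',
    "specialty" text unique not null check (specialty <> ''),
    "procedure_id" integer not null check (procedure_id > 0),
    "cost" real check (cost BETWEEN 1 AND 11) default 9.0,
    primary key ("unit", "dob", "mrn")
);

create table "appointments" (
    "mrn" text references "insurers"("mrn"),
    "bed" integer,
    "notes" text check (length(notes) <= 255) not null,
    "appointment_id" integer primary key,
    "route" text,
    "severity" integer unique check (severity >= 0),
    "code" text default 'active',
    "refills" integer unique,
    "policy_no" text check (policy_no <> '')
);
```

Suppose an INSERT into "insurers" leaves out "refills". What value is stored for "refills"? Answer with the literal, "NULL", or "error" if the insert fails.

refills has an explicit DEFAULT 100.
When the column is omitted from an INSERT, that default is used.

100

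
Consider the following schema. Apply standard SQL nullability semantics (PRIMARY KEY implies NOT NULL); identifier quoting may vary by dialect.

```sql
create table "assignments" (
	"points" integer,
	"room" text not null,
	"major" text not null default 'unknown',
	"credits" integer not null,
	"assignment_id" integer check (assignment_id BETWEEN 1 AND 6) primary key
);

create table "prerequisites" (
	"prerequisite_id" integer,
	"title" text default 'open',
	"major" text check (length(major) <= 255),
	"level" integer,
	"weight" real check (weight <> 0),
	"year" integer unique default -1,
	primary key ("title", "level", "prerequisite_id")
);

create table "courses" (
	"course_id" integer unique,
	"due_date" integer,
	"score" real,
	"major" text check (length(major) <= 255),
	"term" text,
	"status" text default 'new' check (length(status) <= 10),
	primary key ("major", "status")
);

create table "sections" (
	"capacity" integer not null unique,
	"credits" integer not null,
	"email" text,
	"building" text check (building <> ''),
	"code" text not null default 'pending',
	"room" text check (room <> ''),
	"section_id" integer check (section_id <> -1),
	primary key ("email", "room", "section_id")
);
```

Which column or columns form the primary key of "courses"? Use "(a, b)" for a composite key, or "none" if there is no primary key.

A table-level PRIMARY KEY clause names 2 columns: major, status.
This is a composite key — the combination is unique, not each column individually.

(major, status)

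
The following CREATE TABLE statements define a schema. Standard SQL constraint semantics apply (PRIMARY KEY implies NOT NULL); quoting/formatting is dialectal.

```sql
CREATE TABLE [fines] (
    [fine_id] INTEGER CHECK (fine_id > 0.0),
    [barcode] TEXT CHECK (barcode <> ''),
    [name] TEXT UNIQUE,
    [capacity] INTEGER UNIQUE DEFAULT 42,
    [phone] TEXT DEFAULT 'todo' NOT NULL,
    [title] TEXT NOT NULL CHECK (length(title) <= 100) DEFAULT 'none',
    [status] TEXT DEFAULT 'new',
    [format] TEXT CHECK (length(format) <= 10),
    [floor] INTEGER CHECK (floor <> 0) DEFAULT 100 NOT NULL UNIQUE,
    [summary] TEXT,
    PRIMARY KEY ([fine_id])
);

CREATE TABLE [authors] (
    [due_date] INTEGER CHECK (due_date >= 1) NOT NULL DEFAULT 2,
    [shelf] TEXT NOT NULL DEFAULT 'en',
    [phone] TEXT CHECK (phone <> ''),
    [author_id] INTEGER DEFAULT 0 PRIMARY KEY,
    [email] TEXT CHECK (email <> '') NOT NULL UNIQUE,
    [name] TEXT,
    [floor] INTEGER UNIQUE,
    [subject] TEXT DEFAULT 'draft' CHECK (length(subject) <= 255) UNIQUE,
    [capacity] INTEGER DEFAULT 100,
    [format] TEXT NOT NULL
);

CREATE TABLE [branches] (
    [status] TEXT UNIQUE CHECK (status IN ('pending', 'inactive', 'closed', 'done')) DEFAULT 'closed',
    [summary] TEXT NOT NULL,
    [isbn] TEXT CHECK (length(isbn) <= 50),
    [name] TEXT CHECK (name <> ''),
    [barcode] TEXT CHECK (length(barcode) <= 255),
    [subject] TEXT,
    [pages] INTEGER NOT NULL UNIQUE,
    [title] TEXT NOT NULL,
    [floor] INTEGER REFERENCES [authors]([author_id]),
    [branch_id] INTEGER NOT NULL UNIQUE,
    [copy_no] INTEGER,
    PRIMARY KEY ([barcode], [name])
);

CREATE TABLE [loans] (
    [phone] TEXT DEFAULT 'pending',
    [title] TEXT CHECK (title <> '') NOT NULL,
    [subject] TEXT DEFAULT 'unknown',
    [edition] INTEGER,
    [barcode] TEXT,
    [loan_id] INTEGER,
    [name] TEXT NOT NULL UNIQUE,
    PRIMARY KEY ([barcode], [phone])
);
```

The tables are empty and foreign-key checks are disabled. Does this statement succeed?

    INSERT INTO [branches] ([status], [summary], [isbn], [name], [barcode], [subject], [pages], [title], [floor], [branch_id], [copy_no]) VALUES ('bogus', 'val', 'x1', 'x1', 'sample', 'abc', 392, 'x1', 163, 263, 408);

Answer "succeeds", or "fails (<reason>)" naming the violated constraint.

The value 'bogus' for status violates CHECK (status IN ('pending', 'inactive', 'closed', 'done')).

fails (CHECK on status)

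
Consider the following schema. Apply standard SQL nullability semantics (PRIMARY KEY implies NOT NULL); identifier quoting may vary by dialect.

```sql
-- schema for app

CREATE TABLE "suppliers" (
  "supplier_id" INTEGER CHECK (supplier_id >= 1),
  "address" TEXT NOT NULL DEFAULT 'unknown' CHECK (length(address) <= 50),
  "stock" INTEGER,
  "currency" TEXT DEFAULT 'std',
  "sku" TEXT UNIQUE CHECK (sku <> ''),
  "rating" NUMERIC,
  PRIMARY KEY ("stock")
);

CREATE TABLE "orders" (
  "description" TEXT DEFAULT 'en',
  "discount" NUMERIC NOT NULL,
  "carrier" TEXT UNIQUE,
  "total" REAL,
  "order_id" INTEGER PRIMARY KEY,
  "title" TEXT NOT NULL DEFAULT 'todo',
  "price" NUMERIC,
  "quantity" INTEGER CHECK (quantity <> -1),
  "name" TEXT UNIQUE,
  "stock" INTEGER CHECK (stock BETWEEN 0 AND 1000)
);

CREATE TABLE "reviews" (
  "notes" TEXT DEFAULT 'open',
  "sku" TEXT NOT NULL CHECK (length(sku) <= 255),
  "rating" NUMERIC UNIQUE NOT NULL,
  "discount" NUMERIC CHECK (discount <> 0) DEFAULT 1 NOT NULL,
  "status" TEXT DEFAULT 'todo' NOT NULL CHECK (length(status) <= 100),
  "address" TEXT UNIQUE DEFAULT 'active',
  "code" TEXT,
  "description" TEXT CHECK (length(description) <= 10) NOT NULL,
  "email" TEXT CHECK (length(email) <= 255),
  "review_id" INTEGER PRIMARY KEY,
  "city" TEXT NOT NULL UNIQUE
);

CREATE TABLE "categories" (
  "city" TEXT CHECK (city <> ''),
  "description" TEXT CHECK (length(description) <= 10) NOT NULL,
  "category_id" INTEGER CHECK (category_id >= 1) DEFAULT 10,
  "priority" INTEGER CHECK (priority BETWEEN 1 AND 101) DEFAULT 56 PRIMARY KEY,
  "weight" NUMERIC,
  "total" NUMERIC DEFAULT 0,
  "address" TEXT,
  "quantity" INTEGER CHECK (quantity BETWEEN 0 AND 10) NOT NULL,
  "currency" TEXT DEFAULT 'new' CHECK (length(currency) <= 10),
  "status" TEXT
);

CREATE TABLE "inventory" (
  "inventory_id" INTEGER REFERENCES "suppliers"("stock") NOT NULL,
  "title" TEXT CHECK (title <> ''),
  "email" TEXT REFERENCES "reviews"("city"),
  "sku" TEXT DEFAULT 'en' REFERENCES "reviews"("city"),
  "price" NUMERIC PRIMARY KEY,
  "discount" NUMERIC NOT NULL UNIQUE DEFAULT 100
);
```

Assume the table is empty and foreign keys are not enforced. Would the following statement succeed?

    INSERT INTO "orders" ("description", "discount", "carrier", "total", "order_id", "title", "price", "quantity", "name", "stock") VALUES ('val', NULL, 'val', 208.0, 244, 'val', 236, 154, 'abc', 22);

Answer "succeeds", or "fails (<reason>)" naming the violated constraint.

fails (NOT NULL on discount)

discount is explicitly set to NULL, but discount is declared NOT NULL.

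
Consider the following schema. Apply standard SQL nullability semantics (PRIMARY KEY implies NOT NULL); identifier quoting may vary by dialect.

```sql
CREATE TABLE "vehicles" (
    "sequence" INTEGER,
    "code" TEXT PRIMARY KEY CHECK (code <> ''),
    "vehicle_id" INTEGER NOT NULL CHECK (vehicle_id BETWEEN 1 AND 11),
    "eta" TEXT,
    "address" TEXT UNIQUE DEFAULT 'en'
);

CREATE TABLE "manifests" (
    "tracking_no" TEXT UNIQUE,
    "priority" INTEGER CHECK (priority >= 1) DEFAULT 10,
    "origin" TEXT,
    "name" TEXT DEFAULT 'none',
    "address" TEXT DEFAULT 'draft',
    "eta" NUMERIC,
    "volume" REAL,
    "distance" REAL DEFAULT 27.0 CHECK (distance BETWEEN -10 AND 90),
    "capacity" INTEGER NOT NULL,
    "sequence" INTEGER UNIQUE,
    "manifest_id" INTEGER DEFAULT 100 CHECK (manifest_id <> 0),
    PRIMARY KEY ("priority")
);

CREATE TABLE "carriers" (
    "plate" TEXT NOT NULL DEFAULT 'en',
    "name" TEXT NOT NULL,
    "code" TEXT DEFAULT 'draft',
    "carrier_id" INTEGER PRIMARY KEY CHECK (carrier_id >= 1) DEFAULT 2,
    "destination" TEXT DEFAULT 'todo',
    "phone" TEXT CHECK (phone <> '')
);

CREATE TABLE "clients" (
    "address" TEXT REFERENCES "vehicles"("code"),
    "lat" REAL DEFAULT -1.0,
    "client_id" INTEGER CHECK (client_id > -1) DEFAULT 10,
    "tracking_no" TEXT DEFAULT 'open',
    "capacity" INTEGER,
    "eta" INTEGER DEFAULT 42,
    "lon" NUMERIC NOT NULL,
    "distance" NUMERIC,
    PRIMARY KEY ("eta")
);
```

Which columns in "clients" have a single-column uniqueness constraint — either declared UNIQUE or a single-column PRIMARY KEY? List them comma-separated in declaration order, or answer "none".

- address: no UNIQUE or single-column PK constraint.
- lat: no UNIQUE or single-column PK constraint.
- client_id: no UNIQUE or single-column PK constraint.
- tracking_no: no UNIQUE or single-column PK constraint.
- capacity: no UNIQUE or single-column PK constraint.
- eta: single-column PRIMARY KEY → unique.
- lon: no UNIQUE or single-column PK constraint.
- distance: no UNIQUE or single-column PK constraint.

eta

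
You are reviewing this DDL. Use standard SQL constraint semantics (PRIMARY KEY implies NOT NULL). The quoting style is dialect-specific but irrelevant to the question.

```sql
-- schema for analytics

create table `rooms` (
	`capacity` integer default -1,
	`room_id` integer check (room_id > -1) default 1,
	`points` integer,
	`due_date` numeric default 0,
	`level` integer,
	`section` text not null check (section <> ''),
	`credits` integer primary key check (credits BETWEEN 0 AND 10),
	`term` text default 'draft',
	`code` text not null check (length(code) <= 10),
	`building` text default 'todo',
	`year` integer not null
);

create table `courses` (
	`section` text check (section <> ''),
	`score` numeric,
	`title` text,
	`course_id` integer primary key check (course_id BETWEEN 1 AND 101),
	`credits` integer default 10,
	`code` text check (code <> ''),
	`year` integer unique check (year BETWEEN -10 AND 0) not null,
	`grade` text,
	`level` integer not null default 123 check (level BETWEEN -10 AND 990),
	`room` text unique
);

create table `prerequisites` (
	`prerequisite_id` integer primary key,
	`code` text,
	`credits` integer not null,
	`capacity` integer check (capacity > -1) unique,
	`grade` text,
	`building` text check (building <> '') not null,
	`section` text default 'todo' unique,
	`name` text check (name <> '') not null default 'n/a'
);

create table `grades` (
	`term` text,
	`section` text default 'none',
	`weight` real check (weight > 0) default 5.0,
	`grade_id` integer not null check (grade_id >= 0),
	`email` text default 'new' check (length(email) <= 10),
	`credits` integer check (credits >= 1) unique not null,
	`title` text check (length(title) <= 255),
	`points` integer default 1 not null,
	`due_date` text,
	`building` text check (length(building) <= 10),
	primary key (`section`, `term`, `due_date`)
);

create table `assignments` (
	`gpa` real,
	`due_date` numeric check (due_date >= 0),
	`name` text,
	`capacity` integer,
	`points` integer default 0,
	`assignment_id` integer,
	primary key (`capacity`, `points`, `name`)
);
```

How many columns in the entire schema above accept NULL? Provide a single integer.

25

rooms: 7 nullable (capacity, room_id, points, due_date, level, term, building — PK (credits) and explicit NOT NULL columns excluded).
courses: 7 nullable (section, score, title, credits, code, grade, room — PK (course_id) and explicit NOT NULL columns excluded).
prerequisites: 4 nullable (code, capacity, grade, section — PK (prerequisite_id) and explicit NOT NULL columns excluded).
grades: 4 nullable (weight, email, title, building — PK (section, term, due_date) and explicit NOT NULL columns excluded).
assignments: 3 nullable (gpa, due_date, assignment_id — PK (capacity, points, name) and explicit NOT NULL columns excluded).
Total: 7 + 7 + 4 + 4 + 3 = 25.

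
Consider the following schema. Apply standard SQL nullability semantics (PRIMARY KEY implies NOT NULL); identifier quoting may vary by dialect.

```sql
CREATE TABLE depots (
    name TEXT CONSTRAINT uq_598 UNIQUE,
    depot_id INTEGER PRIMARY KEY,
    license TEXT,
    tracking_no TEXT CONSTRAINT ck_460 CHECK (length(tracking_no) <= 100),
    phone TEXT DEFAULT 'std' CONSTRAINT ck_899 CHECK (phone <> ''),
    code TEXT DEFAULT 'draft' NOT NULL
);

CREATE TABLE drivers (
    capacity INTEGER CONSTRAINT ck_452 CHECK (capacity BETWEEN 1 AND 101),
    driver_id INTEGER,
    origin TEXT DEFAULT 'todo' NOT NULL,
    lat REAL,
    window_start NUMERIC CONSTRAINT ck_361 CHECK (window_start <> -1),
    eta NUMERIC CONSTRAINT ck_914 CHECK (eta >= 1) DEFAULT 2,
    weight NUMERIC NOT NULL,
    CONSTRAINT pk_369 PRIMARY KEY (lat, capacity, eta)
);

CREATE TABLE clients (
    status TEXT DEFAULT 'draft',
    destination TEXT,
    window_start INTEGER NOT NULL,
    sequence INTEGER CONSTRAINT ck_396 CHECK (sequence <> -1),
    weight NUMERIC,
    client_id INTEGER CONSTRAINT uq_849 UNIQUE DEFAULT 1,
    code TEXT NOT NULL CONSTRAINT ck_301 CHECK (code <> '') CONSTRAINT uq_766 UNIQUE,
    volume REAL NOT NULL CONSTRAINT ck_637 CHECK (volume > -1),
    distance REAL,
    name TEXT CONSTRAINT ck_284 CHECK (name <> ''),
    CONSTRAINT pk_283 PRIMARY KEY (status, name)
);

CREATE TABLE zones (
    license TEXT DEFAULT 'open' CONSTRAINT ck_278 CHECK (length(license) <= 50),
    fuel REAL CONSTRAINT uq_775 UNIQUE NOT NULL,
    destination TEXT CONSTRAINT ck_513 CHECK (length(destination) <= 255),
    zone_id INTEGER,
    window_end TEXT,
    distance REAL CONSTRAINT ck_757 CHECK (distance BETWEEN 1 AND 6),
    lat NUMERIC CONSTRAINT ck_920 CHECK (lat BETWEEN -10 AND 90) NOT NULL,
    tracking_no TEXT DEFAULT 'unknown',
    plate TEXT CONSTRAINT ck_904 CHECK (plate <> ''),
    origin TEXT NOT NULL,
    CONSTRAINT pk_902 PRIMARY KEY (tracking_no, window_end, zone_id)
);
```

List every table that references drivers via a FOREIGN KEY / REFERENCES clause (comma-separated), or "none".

none

No REFERENCES clause anywhere in the schema names drivers.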